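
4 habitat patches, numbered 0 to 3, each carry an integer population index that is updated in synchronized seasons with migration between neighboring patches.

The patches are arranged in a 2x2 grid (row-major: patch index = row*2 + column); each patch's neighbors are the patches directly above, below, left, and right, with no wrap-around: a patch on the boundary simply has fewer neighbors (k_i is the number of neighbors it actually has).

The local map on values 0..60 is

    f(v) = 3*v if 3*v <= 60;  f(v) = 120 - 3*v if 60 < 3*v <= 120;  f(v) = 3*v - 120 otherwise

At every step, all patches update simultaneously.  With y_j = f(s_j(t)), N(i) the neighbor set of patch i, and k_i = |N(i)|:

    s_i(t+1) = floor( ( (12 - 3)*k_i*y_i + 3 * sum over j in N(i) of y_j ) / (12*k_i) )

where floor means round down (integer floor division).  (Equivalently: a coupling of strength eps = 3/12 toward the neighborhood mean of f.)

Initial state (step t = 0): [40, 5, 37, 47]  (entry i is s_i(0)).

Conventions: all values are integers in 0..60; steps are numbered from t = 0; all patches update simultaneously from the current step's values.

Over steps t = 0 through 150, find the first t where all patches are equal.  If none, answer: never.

Simulating step by step:
t=0: [40, 5, 37, 47]  (not all equal)
t=1: [3, 13, 9, 18]  (not all equal)
t=2: [15, 37, 28, 48]  (not all equal)
t=3: [39, 15, 35, 23]  (not all equal)
t=4: [9, 40, 18, 45]  (not all equal)
t=5: [27, 5, 45, 18]  (not all equal)
t=6: [33, 22, 22, 44]  (not all equal)
t=7: [29, 44, 44, 22]  (not all equal)
t=8: [27, 19, 19, 43]  (not all equal)
t=9: [43, 48, 48, 21]  (not all equal)
t=10: [12, 26, 26, 48]  (not all equal)
t=11: [37, 39, 39, 28]  (not all equal)
t=12: [7, 7, 7, 27]  (not all equal)
t=13: [21, 23, 23, 34]  (not all equal)
t=14: [55, 47, 47, 26]  (not all equal)
t=15: [39, 26, 26, 36]  (not all equal)
t=16: [12, 33, 33, 19]  (not all equal)
t=17: [32, 27, 27, 48]  (not all equal)
t=18: [27, 35, 35, 27]  (not all equal)
t=19: [33, 21, 21, 33]  (not all equal)
t=20: [30, 48, 48, 30]  (not all equal)
t=21: [28, 25, 25, 28]  (not all equal)
t=22: [38, 42, 42, 38]  (not all equal)
t=23: [6, 6, 6, 6]  (all equal)

Answer: 23
Key observation: Synchronization is absorbing here: once all patches are equal they stay equal, and step 23 is the first all-equal step.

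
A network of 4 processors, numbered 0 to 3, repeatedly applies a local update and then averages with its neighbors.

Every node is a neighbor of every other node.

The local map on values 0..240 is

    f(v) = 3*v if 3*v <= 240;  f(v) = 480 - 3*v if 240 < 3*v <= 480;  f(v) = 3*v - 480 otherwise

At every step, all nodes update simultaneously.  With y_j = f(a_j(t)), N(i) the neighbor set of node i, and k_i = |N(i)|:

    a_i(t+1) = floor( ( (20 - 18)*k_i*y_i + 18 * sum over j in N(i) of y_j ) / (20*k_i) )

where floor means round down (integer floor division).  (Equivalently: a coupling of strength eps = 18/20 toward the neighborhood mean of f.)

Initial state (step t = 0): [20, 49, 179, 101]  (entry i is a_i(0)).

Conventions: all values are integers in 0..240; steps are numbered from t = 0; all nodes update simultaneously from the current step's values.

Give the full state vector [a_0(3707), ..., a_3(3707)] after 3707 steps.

Answer: [174, 174, 174, 174]
Key observation: The state at step 7, [174, 174, 174, 174], reappears at step 11: the system is in a cycle of period 4 from step 7 on.  Therefore the state at step 3707 equals the state at step 7 + ((3707 - 7) mod 4) = 7, which is [174, 174, 174, 174].

Derivation:
t=0: [20, 49, 179, 101]
t=1: [120, 102, 120, 96]
t=2: [157, 147, 157, 143]
t=3: [30, 24, 30, 22]
t=4: [77, 81, 77, 82]
t=5: [233, 232, 233, 233]
t=6: [218, 218, 218, 218]
t=7: [174, 174, 174, 174]
t=8: [42, 42, 42, 42]
t=9: [126, 126, 126, 126]
t=10: [102, 102, 102, 102]
t=11: [174, 174, 174, 174]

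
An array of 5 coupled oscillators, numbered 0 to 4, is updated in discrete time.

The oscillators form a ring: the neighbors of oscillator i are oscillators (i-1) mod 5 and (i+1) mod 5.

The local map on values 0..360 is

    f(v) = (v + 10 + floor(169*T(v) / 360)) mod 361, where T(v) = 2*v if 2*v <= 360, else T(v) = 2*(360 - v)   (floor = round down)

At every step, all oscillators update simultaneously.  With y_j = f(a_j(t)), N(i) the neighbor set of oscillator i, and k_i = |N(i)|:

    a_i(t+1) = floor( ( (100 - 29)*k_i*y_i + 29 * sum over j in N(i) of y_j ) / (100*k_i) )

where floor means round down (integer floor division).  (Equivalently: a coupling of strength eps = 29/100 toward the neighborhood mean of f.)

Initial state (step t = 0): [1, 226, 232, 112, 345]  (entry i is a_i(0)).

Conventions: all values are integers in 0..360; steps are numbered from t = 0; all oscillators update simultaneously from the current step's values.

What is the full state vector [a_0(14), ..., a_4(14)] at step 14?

Answer: [7, 7, 43, 202, 43]

Derivation:
t=0: [1, 226, 232, 112, 345]
t=1: [8, 1, 33, 162, 40]
t=2: [31, 22, 100, 253, 112]
t=3: [90, 76, 151, 63, 171]
t=4: [202, 181, 256, 186, 287]
t=5: [308, 307, 105, 255, 107]
t=6: [35, 35, 152, 63, 155]
t=7: [110, 109, 246, 182, 250]
t=8: [190, 189, 85, 255, 85]
t=9: [332, 332, 175, 51, 175]
t=10: [56, 56, 264, 177, 264]
t=11: [101, 101, 70, 251, 70]
t=12: [196, 196, 132, 43, 132]
t=13: [345, 345, 253, 142, 253]
t=14: [7, 7, 43, 202, 43]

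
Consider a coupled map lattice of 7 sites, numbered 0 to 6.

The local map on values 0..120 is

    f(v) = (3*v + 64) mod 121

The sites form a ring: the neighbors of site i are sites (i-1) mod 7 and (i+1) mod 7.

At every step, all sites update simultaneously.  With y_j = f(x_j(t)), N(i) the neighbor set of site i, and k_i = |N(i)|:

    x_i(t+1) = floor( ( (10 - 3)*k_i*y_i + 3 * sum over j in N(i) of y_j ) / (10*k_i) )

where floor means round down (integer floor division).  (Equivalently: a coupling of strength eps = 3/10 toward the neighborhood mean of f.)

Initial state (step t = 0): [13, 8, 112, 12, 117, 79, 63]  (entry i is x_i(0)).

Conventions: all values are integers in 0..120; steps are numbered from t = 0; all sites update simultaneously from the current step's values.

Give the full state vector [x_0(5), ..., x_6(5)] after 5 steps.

Answer: [77, 92, 41, 36, 28, 90, 54]

Derivation:
t=0: [13, 8, 112, 12, 117, 79, 63]
t=1: [86, 82, 54, 83, 60, 50, 32]
t=2: [72, 75, 94, 65, 26, 71, 53]
t=3: [48, 54, 82, 30, 22, 42, 82]
t=4: [86, 96, 68, 34, 21, 59, 71]
t=5: [77, 92, 41, 36, 28, 90, 54]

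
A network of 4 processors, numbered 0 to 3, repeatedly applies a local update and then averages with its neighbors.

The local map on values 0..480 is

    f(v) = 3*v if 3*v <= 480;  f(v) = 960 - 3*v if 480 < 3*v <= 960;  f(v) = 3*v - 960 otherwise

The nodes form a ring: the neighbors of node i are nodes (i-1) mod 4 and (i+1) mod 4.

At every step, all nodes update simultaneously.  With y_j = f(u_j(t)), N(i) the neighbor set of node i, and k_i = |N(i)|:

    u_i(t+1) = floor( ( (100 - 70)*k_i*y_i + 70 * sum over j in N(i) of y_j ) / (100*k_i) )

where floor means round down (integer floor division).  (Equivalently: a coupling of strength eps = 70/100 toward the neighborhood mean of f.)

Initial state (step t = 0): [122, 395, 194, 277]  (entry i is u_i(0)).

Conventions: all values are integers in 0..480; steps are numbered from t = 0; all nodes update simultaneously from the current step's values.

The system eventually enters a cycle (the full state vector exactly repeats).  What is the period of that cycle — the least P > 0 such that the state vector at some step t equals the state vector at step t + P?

Simulating step by step:
t=0: [122, 395, 194, 277]
t=1: [233, 327, 237, 299]
t=2: [107, 184, 104, 197]
t=3: [368, 343, 365, 332]
t=4: [79, 118, 77, 108]
t=5: [308, 270, 306, 261]
t=6: [125, 72, 127, 80]
t=7: [272, 329, 273, 336]
t=8: [69, 107, 68, 114]
t=9: [294, 240, 293, 246]
t=10: [185, 127, 186, 122]
t=11: [382, 396, 382, 392]
t=12: [211, 198, 211, 195]
t=13: [357, 338, 357, 341]
t=14: [74, 93, 74, 96]
t=15: [265, 239, 265, 241]
t=16: [217, 188, 217, 186]
t=17: [372, 335, 372, 336]
t=18: [79, 122, 79, 123]
t=19: [328, 275, 328, 276]
t=20: [100, 57, 100, 56]
t=21: [208, 261, 208, 260]
t=22: [225, 288, 225, 289]
t=23: [151, 228, 151, 227]
t=24: [330, 399, 330, 400]
t=25: [175, 92, 175, 93]
t=26: [324, 387, 324, 388]
t=27: [145, 68, 145, 69]
t=28: [274, 365, 274, 366]
t=29: [136, 137, 136, 138]
t=30: [411, 408, 411, 409]
t=31: [267, 270, 267, 271]
t=32: [151, 156, 151, 155]
t=33: [462, 457, 462, 456]
t=34: [414, 421, 414, 420]
t=35: [295, 288, 295, 287]
t=36: [90, 81, 90, 82]
t=37: [252, 261, 252, 262]
t=38: [184, 195, 184, 195]
t=39: [384, 398, 384, 398]
t=40: [221, 204, 221, 204]
t=41: [332, 312, 332, 312]
t=42: [27, 32, 27, 32]
t=43: [91, 85, 91, 85]
t=44: [260, 267, 260, 267]
t=45: [165, 173, 165, 173]
t=46: [448, 457, 448, 457]
t=47: [402, 392, 402, 392]
t=48: [225, 237, 225, 237]
t=49: [259, 274, 259, 274]
t=50: [151, 169, 151, 169]
t=51: [453, 453, 453, 453]
t=52: [399, 399, 399, 399]
t=53: [237, 237, 237, 237]
t=54: [249, 249, 249, 249]
t=55: [213, 213, 213, 213]
t=56: [321, 321, 321, 321]
t=57: [3, 3, 3, 3]
t=58: [9, 9, 9, 9]
t=59: [27, 27, 27, 27]
t=60: [81, 81, 81, 81]
t=61: [243, 243, 243, 243]
t=62: [231, 231, 231, 231]
t=63: [267, 267, 267, 267]
t=64: [159, 159, 159, 159]
t=65: [477, 477, 477, 477]
t=66: [471, 471, 471, 471]
t=67: [453, 453, 453, 453]

Answer: 16
Key observation: The state at step 51, [453, 453, 453, 453], reappears at step 67 — and no state repeats earlier — so the cycle the system enters has period 16.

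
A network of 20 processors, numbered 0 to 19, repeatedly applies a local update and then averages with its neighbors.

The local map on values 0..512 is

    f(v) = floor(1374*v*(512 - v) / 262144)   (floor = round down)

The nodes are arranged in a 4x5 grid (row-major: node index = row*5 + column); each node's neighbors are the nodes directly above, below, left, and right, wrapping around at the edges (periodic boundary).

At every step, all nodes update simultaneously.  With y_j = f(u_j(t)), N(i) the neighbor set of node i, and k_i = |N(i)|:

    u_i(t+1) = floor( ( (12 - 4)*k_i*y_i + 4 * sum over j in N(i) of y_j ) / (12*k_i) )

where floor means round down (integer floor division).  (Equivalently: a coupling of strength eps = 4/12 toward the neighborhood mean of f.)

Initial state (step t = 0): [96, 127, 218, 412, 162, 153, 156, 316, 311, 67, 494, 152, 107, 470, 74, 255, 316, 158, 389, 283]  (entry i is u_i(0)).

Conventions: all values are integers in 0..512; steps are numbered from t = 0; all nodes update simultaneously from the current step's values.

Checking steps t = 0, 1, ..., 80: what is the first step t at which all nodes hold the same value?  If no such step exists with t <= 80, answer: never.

Simulating step by step:
t=0: [96, 127, 218, 412, 162, 153, 156, 316, 311, 67, 494, 152, 107, 470, 74, 255, 316, 158, 389, 283]  (not all equal)
t=1: [237, 267, 314, 244, 274, 249, 290, 314, 284, 194, 121, 264, 235, 149, 166, 305, 314, 290, 245, 314]  (not all equal)
t=2: [340, 338, 328, 340, 338, 332, 337, 328, 332, 325, 274, 332, 334, 298, 298, 323, 329, 335, 335, 326]  (not all equal)
t=3: [308, 309, 314, 307, 309, 314, 310, 314, 314, 317, 333, 315, 313, 328, 331, 319, 314, 311, 312, 317]  (not all equal)
t=4: [327, 327, 325, 328, 327, 324, 327, 325, 324, 323, 315, 324, 325, 318, 315, 322, 325, 326, 325, 322]  (not all equal)
t=5: [317, 317, 317, 316, 317, 319, 317, 318, 319, 319, 323, 319, 318, 322, 323, 320, 318, 317, 318, 320]  (not all equal)
t=6: [322, 323, 323, 323, 322, 321, 322, 322, 322, 321, 319, 322, 322, 320, 319, 321, 322, 323, 322, 321]  (not all equal)
t=7: [320, 319, 319, 319, 320, 320, 320, 319, 320, 320, 321, 320, 320, 321, 321, 320, 319, 319, 320, 320]  (not all equal)
t=8: [322, 322, 322, 322, 322, 321, 322, 322, 321, 321, 321, 321, 321, 321, 321, 321, 322, 322, 321, 321]  (not all equal)
t=9: [320, 320, 320, 320, 320, 320, 320, 320, 320, 320, 321, 320, 320, 321, 321, 320, 320, 320, 320, 320]  (not all equal)
t=10: [322, 322, 322, 322, 322, 321, 322, 322, 321, 321, 321, 321, 321, 321, 321, 321, 322, 322, 321, 321]  (not all equal)

Answer: never
Key observation: The state at step 8 reappears at step 10 — the system is in a cycle of period 2 from step 8 on.  No step 0..10 is synchronized, and the cycle repeats forever, so no step up to 80 (or ever) has all nodes equal.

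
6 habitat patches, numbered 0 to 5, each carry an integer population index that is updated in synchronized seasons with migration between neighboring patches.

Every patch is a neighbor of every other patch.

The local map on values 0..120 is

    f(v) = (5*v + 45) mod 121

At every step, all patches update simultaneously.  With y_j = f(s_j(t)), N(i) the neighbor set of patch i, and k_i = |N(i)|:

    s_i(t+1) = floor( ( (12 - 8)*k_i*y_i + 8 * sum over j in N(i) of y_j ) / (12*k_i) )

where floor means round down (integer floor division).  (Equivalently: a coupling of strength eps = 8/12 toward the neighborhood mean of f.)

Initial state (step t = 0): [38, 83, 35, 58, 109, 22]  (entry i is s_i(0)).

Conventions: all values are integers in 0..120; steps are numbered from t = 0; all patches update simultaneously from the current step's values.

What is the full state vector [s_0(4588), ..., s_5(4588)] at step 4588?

Answer: [59, 56, 57, 56, 58, 68]
Key observation: The state at step 18, [71, 68, 69, 68, 70, 56], reappears at step 27: the system is in a cycle of period 9 from step 18 on.  Therefore the state at step 4588 equals the state at step 18 + ((4588 - 18) mod 9) = 25, which is [59, 56, 57, 56, 58, 68].

Derivation:
t=0: [38, 83, 35, 58, 109, 22]
t=1: [95, 91, 92, 91, 93, 79]
t=2: [32, 28, 29, 28, 30, 41]
t=3: [65, 61, 62, 61, 63, 50]
t=4: [69, 89, 90, 89, 91, 78]
t=5: [23, 19, 20, 19, 21, 32]
t=6: [36, 32, 33, 32, 34, 45]
t=7: [85, 81, 82, 81, 83, 70]
t=8: [88, 84, 85, 84, 86, 73]
t=9: [63, 83, 84, 83, 85, 72]
t=10: [98, 94, 95, 94, 96, 83]
t=11: [48, 44, 45, 44, 46, 57]
t=12: [40, 36, 37, 36, 38, 49]
t=13: [64, 85, 86, 85, 87, 73]
t=14: [66, 87, 88, 87, 89, 75]
t=15: [43, 64, 41, 64, 42, 52]
t=16: [17, 14, 15, 14, 16, 26]
t=17: [57, 78, 79, 78, 56, 66]
t=18: [71, 68, 69, 68, 70, 56]
t=19: [37, 34, 35, 34, 36, 46]
t=20: [92, 89, 90, 89, 91, 77]
t=21: [21, 18, 19, 18, 20, 30]
t=22: [29, 26, 27, 26, 28, 38]
t=23: [69, 66, 67, 66, 68, 78]
t=24: [27, 24, 25, 24, 26, 36]
t=25: [59, 56, 57, 56, 58, 68]
t=26: [81, 78, 79, 78, 80, 66]
t=27: [71, 68, 69, 68, 70, 56]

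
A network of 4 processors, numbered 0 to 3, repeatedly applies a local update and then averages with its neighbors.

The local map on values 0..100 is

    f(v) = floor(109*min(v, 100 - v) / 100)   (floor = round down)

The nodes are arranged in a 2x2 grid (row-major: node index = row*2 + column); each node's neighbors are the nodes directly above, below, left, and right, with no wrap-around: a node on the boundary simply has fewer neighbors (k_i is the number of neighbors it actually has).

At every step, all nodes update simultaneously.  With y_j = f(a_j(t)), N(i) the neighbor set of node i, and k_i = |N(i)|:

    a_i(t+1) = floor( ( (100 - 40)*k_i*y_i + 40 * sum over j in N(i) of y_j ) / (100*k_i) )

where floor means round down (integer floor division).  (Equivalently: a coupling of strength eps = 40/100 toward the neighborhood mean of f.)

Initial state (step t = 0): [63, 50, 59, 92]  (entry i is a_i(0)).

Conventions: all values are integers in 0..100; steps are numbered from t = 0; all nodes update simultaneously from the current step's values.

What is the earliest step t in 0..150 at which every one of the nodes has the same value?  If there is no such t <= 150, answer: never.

Answer: 8
Key observation: Synchronization is absorbing here: once all nodes are equal they stay equal, and step 8 is the first all-equal step.

Derivation:
t=0: [63, 50, 59, 92]  (not all equal)
t=1: [43, 42, 36, 24]  (not all equal)
t=2: [44, 41, 37, 32]  (not all equal)
t=3: [45, 42, 40, 37]  (not all equal)
t=4: [47, 44, 43, 41]  (not all equal)
t=5: [49, 47, 46, 45]  (not all equal)
t=6: [52, 51, 50, 49]  (not all equal)
t=7: [52, 52, 53, 53]  (not all equal)
t=8: [51, 51, 51, 51]  (all equal)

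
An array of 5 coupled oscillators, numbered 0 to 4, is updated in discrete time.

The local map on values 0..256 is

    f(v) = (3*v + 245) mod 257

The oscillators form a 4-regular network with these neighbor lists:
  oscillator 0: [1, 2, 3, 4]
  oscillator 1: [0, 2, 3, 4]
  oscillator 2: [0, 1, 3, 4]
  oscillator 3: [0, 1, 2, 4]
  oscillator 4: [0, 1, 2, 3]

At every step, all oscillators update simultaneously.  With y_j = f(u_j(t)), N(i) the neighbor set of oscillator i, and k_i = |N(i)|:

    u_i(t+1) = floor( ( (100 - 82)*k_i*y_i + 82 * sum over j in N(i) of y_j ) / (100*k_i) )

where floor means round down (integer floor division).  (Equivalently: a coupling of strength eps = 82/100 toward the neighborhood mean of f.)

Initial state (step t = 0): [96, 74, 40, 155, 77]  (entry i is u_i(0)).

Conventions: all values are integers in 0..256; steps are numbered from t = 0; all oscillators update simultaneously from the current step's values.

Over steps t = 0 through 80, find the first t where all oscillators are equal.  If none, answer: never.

Answer: 2
Key observation: Synchronization is absorbing here: once all oscillators are equal they stay equal, and step 2 is the first all-equal step.

Derivation:
t=0: [96, 74, 40, 155, 77]  (not all equal)
t=1: [153, 148, 151, 149, 148]  (not all equal)
t=2: [180, 180, 180, 180, 180]  (all equal)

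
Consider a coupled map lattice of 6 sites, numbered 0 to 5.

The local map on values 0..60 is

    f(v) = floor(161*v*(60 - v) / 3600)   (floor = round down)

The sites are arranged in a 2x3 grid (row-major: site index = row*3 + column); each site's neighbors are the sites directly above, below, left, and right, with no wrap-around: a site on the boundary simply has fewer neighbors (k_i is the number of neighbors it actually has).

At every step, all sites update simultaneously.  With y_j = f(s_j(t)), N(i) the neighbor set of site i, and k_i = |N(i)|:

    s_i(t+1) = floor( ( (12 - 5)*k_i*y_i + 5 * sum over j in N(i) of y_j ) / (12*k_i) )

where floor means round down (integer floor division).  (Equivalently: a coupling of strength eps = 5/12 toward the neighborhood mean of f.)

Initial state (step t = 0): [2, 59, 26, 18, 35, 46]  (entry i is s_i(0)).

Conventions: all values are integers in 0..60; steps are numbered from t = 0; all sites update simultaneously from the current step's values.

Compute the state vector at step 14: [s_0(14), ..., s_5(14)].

Simulating step by step:
t=0: [2, 59, 26, 18, 35, 46]
t=1: [10, 12, 29, 28, 31, 32]
t=2: [26, 28, 36, 36, 37, 40]
t=3: [39, 39, 37, 38, 37, 36]
t=4: [36, 36, 37, 37, 37, 38]
t=5: [38, 38, 37, 38, 37, 37]
t=6: [37, 37, 37, 37, 37, 38]
t=7: [38, 38, 37, 38, 37, 37]
t=8: [37, 37, 37, 37, 37, 38]
t=9: [38, 38, 37, 38, 37, 37]
t=10: [37, 37, 37, 37, 37, 38]
t=11: [38, 38, 37, 38, 37, 37]
t=12: [37, 37, 37, 37, 37, 38]
t=13: [38, 38, 37, 38, 37, 37]
t=14: [37, 37, 37, 37, 37, 38]

Answer: [37, 37, 37, 37, 37, 38]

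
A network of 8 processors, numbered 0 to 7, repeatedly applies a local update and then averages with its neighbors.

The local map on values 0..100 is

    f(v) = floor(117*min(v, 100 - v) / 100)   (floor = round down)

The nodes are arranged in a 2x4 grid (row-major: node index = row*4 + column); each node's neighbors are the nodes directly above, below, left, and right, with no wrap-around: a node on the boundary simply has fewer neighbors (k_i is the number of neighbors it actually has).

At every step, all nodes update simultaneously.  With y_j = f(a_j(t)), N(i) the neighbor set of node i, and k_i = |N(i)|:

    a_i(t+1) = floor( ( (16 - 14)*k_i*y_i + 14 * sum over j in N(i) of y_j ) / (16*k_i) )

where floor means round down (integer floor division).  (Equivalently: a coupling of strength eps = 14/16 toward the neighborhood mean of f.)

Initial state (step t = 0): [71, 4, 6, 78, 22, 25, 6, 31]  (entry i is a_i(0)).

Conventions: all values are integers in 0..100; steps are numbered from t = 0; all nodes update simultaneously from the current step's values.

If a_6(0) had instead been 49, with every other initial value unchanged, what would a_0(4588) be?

Simulating step by step:
t=0: [71, 4, 6, 78, 22, 25, 49, 31]
t=1: [16, 20, 25, 21, 30, 28, 28, 40]
t=2: [27, 25, 26, 35, 26, 30, 35, 30]
t=3: [29, 31, 35, 33, 32, 33, 34, 39]
t=4: [36, 36, 37, 41, 35, 37, 40, 39]
t=5: [41, 42, 44, 44, 42, 42, 43, 46]
t=6: [48, 49, 50, 51, 48, 49, 50, 50]
t=7: [56, 57, 57, 57, 56, 57, 57, 57]
t=8: [50, 50, 50, 50, 50, 50, 50, 50]
t=9: [58, 58, 58, 58, 58, 58, 58, 58]
t=10: [49, 49, 49, 49, 49, 49, 49, 49]
t=11: [57, 57, 57, 57, 57, 57, 57, 57]
t=12: [50, 50, 50, 50, 50, 50, 50, 50]

Answer: a_0(4588) = 50
Key observation: The state at step 8, [50, 50, 50, 50, 50, 50, 50, 50], reappears at step 12: the system is in a cycle of period 4 from step 8 on.  Therefore the state at step 4588 equals the state at step 8 + ((4588 - 8) mod 4) = 8, which is [50, 50, 50, 50, 50, 50, 50, 50].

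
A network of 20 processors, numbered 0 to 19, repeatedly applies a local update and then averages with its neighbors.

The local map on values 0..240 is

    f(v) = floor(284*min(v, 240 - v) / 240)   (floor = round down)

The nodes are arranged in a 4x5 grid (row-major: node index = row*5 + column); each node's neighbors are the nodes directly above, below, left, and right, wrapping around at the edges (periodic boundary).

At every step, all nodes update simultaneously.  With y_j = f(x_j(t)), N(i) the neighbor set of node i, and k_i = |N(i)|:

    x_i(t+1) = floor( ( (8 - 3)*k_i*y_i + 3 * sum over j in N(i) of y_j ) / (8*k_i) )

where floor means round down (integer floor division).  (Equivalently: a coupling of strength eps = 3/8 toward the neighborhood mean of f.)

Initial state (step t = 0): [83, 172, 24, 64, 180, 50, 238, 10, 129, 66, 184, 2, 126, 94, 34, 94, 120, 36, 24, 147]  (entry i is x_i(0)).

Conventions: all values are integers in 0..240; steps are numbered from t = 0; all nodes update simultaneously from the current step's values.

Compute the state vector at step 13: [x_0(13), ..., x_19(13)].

Answer: [128, 128, 128, 131, 133, 130, 131, 131, 132, 133, 128, 128, 128, 131, 133, 128, 127, 127, 131, 133]

Derivation:
t=0: [83, 172, 24, 64, 180, 50, 238, 10, 129, 66, 184, 2, 126, 94, 34, 94, 120, 36, 24, 147]
t=1: [91, 75, 37, 71, 78, 59, 15, 34, 107, 76, 61, 33, 99, 100, 59, 108, 110, 57, 49, 92]
t=2: [102, 82, 53, 82, 93, 69, 32, 53, 109, 89, 73, 55, 97, 108, 79, 118, 111, 74, 70, 99]
t=3: [115, 93, 70, 96, 109, 83, 51, 70, 116, 104, 89, 75, 103, 118, 98, 129, 118, 90, 91, 112]
t=4: [128, 107, 89, 113, 127, 101, 72, 88, 128, 121, 106, 94, 114, 131, 118, 129, 127, 108, 112, 127]
t=5: [130, 121, 111, 130, 133, 119, 96, 107, 129, 136, 125, 114, 127, 130, 136, 130, 129, 126, 131, 133]
t=6: [131, 134, 131, 129, 126, 134, 121, 126, 129, 125, 134, 131, 132, 129, 125, 130, 132, 132, 128, 126]
t=7: [128, 127, 128, 131, 133, 127, 135, 133, 131, 134, 126, 128, 128, 131, 134, 129, 127, 127, 131, 133]
t=8: [131, 131, 131, 128, 126, 131, 126, 127, 127, 126, 132, 131, 131, 128, 126, 131, 132, 132, 128, 126]
t=9: [128, 128, 128, 131, 133, 129, 132, 132, 132, 133, 127, 128, 128, 131, 133, 128, 127, 127, 131, 133]
t=10: [131, 131, 131, 128, 126, 130, 128, 127, 127, 126, 131, 131, 131, 128, 126, 131, 132, 132, 128, 126]
t=11: [128, 128, 128, 131, 133, 130, 131, 131, 132, 133, 128, 128, 128, 131, 133, 128, 127, 127, 131, 133]
t=12: [131, 131, 131, 128, 126, 129, 128, 128, 127, 126, 131, 131, 131, 128, 126, 131, 132, 132, 128, 126]
t=13: [128, 128, 128, 131, 133, 130, 131, 131, 132, 133, 128, 128, 128, 131, 133, 128, 127, 127, 131, 133]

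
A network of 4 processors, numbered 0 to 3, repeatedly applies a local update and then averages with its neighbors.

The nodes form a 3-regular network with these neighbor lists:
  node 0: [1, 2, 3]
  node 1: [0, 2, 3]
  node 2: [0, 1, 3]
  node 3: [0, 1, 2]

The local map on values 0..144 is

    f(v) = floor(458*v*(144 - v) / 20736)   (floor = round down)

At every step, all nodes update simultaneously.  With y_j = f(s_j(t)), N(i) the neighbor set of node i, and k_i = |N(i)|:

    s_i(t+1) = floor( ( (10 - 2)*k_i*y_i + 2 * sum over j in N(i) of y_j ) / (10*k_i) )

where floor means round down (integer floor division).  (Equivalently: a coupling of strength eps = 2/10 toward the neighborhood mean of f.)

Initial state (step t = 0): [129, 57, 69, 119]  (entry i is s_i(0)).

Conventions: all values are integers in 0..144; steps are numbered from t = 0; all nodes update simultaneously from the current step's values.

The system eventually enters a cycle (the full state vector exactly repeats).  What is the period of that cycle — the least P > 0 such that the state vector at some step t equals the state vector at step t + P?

Simulating step by step:
t=0: [129, 57, 69, 119]
t=1: [52, 101, 105, 69]
t=2: [103, 96, 92, 110]
t=3: [93, 99, 102, 85]
t=4: [103, 98, 96, 107]
t=5: [93, 97, 99, 89]
t=6: [103, 100, 99, 106]
t=7: [93, 96, 96, 89]
t=8: [103, 101, 101, 106]
t=9: [92, 94, 94, 89]
t=10: [104, 103, 103, 107]
t=11: [91, 92, 92, 88]
t=12: [106, 105, 105, 107]
t=13: [88, 89, 89, 87]
t=14: [108, 108, 108, 108]
t=15: [85, 85, 85, 85]
t=16: [110, 110, 110, 110]
t=17: [82, 82, 82, 82]
t=18: [112, 112, 112, 112]
t=19: [79, 79, 79, 79]
t=20: [113, 113, 113, 113]
t=21: [77, 77, 77, 77]
t=22: [113, 113, 113, 113]

Answer: 2
Key observation: The state at step 20, [113, 113, 113, 113], reappears at step 22 — and no state repeats earlier — so the cycle the system enters has period 2.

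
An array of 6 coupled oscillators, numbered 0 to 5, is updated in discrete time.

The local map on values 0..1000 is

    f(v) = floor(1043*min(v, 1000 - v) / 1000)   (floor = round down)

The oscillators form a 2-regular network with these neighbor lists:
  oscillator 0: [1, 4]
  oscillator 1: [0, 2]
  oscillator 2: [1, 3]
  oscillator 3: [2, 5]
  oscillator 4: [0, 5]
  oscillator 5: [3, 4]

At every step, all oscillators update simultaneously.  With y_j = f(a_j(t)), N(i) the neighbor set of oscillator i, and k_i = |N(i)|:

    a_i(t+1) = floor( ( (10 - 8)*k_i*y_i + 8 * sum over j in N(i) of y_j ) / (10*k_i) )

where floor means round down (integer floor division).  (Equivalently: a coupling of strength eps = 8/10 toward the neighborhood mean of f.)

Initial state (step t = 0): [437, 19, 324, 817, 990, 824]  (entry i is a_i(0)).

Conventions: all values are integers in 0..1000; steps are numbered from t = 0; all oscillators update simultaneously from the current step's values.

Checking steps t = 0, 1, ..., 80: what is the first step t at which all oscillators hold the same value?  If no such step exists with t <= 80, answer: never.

Answer: 12
Key observation: Synchronization is absorbing here: once all oscillators are equal they stay equal, and step 12 is the first all-equal step.

Derivation:
t=0: [437, 19, 324, 817, 990, 824]  (not all equal)
t=1: [102, 320, 151, 246, 257, 116]  (not all equal)
t=2: [261, 171, 267, 162, 144, 233]  (not all equal)
t=3: [185, 255, 194, 242, 236, 175]  (not all equal)
t=4: [242, 210, 247, 204, 198, 235]  (not all equal)
t=5: [220, 247, 223, 243, 240, 216]  (not all equal)
t=6: [248, 235, 250, 233, 231, 246]  (not all equal)
t=7: [245, 256, 247, 255, 253, 244]  (not all equal)
t=8: [263, 258, 264, 257, 256, 262]  (not all equal)
t=9: [269, 273, 269, 272, 272, 268]  (not all equal)
t=10: [282, 280, 282, 280, 280, 282]  (not all equal)
t=11: [292, 293, 292, 293, 293, 292]  (not all equal)
t=12: [304, 304, 304, 304, 304, 304]  (all equal)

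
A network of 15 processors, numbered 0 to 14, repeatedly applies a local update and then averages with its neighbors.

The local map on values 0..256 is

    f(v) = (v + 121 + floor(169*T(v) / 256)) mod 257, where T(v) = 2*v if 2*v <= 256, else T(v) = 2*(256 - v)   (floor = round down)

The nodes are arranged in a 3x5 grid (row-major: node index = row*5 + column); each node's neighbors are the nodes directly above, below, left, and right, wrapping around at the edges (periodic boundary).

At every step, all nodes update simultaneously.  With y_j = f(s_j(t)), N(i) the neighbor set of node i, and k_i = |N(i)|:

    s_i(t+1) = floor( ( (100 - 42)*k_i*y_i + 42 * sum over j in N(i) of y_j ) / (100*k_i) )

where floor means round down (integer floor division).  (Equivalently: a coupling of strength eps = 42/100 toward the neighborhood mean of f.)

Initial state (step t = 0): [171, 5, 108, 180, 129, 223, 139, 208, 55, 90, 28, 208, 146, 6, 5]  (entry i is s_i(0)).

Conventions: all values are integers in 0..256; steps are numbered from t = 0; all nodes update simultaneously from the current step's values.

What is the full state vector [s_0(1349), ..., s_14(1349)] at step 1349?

Answer: [152, 152, 152, 153, 153, 152, 152, 153, 153, 153, 152, 152, 152, 153, 152]
Key observation: The state at step 4, [152, 153, 152, 152, 152, 152, 152, 152, 152, 152, 153, 153, 152, 152, 152], reappears at step 6: the system is in a cycle of period 2 from step 4 on.  Therefore the state at step 1349 equals the state at step 4 + ((1349 - 4) mod 2) = 5, which is [152, 152, 152, 153, 153, 152, 152, 153, 153, 153, 152, 152, 152, 153, 152].

Derivation:
t=0: [171, 5, 108, 180, 129, 223, 139, 208, 55, 90, 28, 208, 146, 6, 5]
t=1: [148, 134, 125, 152, 144, 134, 146, 149, 194, 112, 164, 144, 144, 149, 134]
t=2: [154, 157, 154, 151, 151, 153, 155, 152, 141, 135, 152, 154, 154, 152, 153]
t=3: [152, 151, 152, 153, 153, 152, 152, 153, 155, 156, 152, 152, 152, 153, 152]
t=4: [152, 153, 152, 152, 152, 152, 152, 152, 152, 152, 153, 153, 152, 152, 152]
t=5: [152, 152, 152, 153, 153, 152, 152, 153, 153, 153, 152, 152, 152, 153, 152]
t=6: [152, 153, 152, 152, 152, 152, 152, 152, 152, 152, 153, 153, 152, 152, 152]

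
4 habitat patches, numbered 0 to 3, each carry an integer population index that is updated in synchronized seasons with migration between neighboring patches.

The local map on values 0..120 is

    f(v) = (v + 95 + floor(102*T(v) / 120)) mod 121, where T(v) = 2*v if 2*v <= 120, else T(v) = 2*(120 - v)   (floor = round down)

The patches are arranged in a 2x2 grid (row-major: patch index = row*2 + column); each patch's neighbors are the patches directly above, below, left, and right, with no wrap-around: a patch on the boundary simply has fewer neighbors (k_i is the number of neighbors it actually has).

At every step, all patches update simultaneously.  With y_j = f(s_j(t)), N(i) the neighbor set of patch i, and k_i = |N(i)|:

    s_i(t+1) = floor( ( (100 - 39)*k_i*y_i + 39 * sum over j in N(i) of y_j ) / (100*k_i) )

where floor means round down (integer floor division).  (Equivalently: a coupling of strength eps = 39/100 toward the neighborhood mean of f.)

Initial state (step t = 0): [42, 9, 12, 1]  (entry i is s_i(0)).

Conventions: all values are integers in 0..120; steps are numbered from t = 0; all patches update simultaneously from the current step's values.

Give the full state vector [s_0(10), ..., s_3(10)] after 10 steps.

Answer: [39, 86, 74, 107]

Derivation:
t=0: [42, 9, 12, 1]
t=1: [77, 108, 39, 83]
t=2: [37, 86, 71, 107]
t=3: [68, 105, 38, 87]
t=4: [40, 88, 70, 106]
t=5: [74, 106, 40, 87]
t=6: [39, 86, 73, 107]
t=7: [71, 106, 38, 86]
t=8: [39, 87, 70, 106]
t=9: [72, 106, 40, 87]
t=10: [39, 86, 74, 107]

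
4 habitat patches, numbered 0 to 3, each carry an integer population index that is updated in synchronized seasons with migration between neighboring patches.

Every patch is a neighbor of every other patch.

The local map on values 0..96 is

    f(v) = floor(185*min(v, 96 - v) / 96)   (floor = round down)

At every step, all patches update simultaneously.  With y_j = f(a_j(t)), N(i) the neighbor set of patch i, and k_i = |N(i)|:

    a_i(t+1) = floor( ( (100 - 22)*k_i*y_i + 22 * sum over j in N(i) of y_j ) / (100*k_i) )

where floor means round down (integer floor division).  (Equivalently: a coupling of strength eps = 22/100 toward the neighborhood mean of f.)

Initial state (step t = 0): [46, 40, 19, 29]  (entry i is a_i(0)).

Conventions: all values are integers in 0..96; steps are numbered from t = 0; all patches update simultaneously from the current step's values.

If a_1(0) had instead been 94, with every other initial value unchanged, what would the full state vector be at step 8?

Answer: [38, 53, 70, 71]
Key observation: This trace re-runs the system from the modified initial state.

Derivation:
t=0: [46, 94, 19, 29]
t=1: [75, 15, 38, 52]
t=2: [44, 36, 68, 75]
t=3: [77, 66, 55, 46]
t=4: [44, 59, 74, 81]
t=5: [75, 66, 46, 36]
t=6: [46, 58, 80, 67]
t=7: [80, 69, 39, 56]
t=8: [38, 53, 70, 71]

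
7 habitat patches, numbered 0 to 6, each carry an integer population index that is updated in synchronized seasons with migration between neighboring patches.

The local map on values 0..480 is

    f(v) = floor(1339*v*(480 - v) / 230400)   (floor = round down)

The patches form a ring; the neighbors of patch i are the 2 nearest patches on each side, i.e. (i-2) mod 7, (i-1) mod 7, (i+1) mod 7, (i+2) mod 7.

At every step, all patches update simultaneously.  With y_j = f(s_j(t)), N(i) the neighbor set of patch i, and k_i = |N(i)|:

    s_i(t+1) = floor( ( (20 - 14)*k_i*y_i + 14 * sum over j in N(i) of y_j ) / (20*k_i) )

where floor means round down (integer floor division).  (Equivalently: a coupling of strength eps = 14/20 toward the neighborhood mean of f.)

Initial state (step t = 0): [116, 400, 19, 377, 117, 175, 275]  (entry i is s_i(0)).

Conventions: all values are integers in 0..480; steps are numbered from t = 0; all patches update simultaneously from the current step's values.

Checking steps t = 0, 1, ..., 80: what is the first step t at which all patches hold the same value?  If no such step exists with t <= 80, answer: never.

Answer: 4
Key observation: Synchronization is absorbing here: once all patches are equal they stay equal, and step 4 is the first all-equal step.

Derivation:
t=0: [116, 400, 19, 377, 117, 175, 275]  (not all equal)
t=1: [226, 203, 172, 205, 233, 275, 270]  (not all equal)
t=2: [325, 324, 323, 324, 325, 329, 329]  (not all equal)
t=3: [291, 292, 292, 292, 291, 290, 290]  (not all equal)
t=4: [319, 319, 319, 319, 319, 319, 319]  (all equal)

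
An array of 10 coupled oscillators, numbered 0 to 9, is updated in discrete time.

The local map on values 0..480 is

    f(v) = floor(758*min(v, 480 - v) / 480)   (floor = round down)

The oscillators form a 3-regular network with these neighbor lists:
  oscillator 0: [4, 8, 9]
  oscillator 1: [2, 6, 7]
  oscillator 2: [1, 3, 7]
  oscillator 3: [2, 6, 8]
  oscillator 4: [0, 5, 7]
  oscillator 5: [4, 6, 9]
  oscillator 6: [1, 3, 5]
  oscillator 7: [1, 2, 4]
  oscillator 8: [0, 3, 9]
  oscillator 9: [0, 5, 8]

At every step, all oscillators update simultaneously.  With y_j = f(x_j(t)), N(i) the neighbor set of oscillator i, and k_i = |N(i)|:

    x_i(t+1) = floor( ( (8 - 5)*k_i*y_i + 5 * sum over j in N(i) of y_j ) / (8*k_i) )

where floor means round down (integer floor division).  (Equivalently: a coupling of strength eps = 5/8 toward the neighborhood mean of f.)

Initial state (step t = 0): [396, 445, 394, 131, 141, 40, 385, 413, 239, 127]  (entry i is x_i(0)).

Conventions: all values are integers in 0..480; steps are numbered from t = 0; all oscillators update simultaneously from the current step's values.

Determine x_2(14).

Answer: x_2(14) = 276

Derivation:
t=0: [396, 445, 394, 131, 141, 40, 385, 413, 239, 127]
t=1: [215, 101, 126, 215, 145, 142, 123, 125, 253, 194]
t=2: [312, 182, 219, 283, 243, 235, 223, 195, 339, 306]
t=3: [280, 316, 317, 308, 336, 347, 333, 324, 260, 281]
t=4: [303, 249, 257, 275, 245, 239, 240, 246, 317, 299]
t=5: [294, 365, 352, 326, 352, 357, 363, 364, 281, 297]
t=6: [277, 186, 202, 236, 215, 213, 197, 190, 289, 274]
t=7: [321, 303, 320, 333, 326, 329, 325, 310, 324, 321]
t=8: [248, 263, 256, 241, 248, 243, 247, 261, 245, 247]
t=9: [367, 350, 354, 368, 363, 369, 365, 350, 370, 369]
t=10: [177, 198, 196, 181, 185, 178, 183, 199, 175, 175]
t=11: [280, 306, 305, 288, 291, 283, 290, 307, 278, 277]
t=12: [313, 279, 280, 299, 299, 307, 297, 279, 314, 316]
t=13: [266, 310, 309, 287, 284, 275, 290, 309, 266, 263]
t=14: [332, 275, 276, 302, 309, 319, 298, 277, 331, 335]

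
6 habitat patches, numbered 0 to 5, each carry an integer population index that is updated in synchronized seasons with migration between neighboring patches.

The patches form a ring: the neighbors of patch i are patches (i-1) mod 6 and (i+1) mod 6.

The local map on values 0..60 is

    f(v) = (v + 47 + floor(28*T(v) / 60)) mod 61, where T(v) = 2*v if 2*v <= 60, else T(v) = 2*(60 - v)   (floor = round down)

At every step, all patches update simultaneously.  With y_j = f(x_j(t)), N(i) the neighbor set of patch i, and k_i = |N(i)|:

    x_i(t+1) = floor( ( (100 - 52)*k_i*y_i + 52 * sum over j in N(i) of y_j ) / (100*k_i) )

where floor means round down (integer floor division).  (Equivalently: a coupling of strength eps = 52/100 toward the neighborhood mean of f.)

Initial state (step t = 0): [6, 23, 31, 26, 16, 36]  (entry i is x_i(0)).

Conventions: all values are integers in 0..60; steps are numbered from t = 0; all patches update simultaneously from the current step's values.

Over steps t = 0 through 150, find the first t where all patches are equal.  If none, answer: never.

Simulating step by step:
t=0: [6, 23, 31, 26, 16, 36]  (not all equal)
t=1: [47, 40, 38, 32, 28, 40]  (not all equal)
t=2: [44, 44, 44, 42, 42, 43]  (not all equal)
t=3: [44, 44, 44, 44, 44, 44]  (all equal)

Answer: 3
Key observation: Synchronization is absorbing here: once all patches are equal they stay equal, and step 3 is the first all-equal step.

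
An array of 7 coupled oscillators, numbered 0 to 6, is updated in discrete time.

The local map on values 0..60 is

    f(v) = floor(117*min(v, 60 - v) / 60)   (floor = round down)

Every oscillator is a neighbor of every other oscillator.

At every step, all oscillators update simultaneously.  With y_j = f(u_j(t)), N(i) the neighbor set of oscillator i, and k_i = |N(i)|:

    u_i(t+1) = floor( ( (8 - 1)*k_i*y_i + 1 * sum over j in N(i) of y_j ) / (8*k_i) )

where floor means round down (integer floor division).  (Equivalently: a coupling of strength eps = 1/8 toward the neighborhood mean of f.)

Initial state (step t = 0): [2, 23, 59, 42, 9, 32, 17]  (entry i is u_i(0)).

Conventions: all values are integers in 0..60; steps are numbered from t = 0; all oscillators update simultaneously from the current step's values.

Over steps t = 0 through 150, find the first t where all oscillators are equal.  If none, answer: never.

Simulating step by step:
t=0: [2, 23, 59, 42, 9, 32, 17]  (not all equal)
t=1: [6, 41, 4, 33, 18, 50, 32]  (not all equal)
t=2: [13, 36, 10, 48, 34, 20, 50]  (not all equal)
t=3: [25, 43, 20, 24, 47, 37, 20]  (not all equal)
t=4: [46, 33, 39, 45, 27, 43, 39]  (not all equal)
t=5: [28, 50, 39, 30, 50, 33, 39]  (not all equal)
t=6: [52, 22, 40, 55, 22, 50, 40]  (not all equal)
t=7: [17, 40, 37, 11, 40, 20, 37]  (not all equal)
t=8: [33, 38, 42, 23, 38, 38, 42]  (not all equal)
t=9: [50, 41, 35, 43, 41, 41, 35]  (not all equal)
t=10: [21, 37, 46, 33, 37, 37, 46]  (not all equal)
t=11: [39, 43, 28, 50, 43, 43, 28]  (not all equal)
t=12: [39, 33, 51, 21, 33, 33, 51]  (not all equal)
t=13: [39, 50, 20, 39, 50, 50, 20]  (not all equal)
t=14: [38, 20, 37, 38, 20, 20, 37]  (not all equal)
t=15: [41, 39, 43, 41, 39, 39, 43]  (not all equal)
t=16: [37, 39, 33, 37, 39, 39, 33]  (not all equal)
t=17: [44, 40, 50, 44, 40, 40, 50]  (not all equal)
t=18: [31, 37, 20, 31, 37, 37, 20]  (not all equal)
t=19: [54, 44, 40, 54, 44, 44, 40]  (not all equal)
t=20: [13, 30, 37, 13, 30, 30, 37]  (not all equal)
t=21: [27, 56, 44, 27, 56, 56, 44]  (not all equal)
t=22: [48, 9, 30, 48, 9, 9, 30]  (not all equal)
t=23: [24, 18, 53, 24, 18, 18, 53]  (not all equal)
t=24: [43, 34, 15, 43, 34, 34, 15]  (not all equal)
t=25: [33, 48, 30, 33, 48, 48, 30]  (not all equal)
t=26: [50, 25, 55, 50, 25, 25, 55]  (not all equal)
t=27: [20, 45, 11, 20, 45, 45, 11]  (not all equal)
t=28: [37, 29, 22, 37, 29, 29, 22]  (not all equal)
t=29: [44, 54, 42, 44, 54, 54, 42]  (not all equal)
t=30: [29, 12, 33, 29, 12, 12, 33]  (not all equal)
t=31: [53, 25, 50, 53, 25, 25, 50]  (not all equal)
t=32: [15, 45, 20, 15, 45, 45, 20]  (not all equal)
t=33: [29, 29, 37, 29, 29, 29, 37]  (not all equal)
t=34: [55, 55, 45, 55, 55, 55, 45]  (not all equal)
t=35: [9, 9, 26, 9, 9, 9, 26]  (not all equal)
t=36: [18, 18, 46, 18, 18, 18, 46]  (not all equal)
t=37: [34, 34, 27, 34, 34, 34, 27]  (not all equal)
t=38: [50, 50, 51, 50, 50, 50, 51]  (not all equal)
t=39: [18, 18, 17, 18, 18, 18, 17]  (not all equal)
t=40: [34, 34, 33, 34, 34, 34, 33]  (not all equal)
t=41: [50, 50, 51, 50, 50, 50, 51]  (not all equal)

Answer: never
Key observation: The state at step 38 reappears at step 41 — the system is in a cycle of period 3 from step 38 on.  No step 0..41 is synchronized, and the cycle repeats forever, so no step up to 150 (or ever) has all oscillators equal.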